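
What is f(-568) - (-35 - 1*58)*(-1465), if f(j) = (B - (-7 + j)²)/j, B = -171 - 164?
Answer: -9632025/71 ≈ -1.3566e+5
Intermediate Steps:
B = -335
f(j) = (-335 - (-7 + j)²)/j
f(-568) - (-35 - 1*58)*(-1465) = (-335 - (-7 - 568)²)/(-568) - (-35 - 1*58)*(-1465) = -(-335 - 1*(-575)²)/568 - (-35 - 58)*(-1465) = -(-335 - 1*330625)/568 - (-93)*(-1465) = -(-335 - 330625)/568 - 1*136245 = -1/568*(-330960) - 136245 = 41370/71 - 136245 = -9632025/71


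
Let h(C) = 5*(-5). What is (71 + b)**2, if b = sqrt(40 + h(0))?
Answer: (71 + sqrt(15))**2 ≈ 5606.0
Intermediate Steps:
h(C) = -25
b = sqrt(15) (b = sqrt(40 - 25) = sqrt(15) ≈ 3.8730)
(71 + b)**2 = (71 + sqrt(15))**2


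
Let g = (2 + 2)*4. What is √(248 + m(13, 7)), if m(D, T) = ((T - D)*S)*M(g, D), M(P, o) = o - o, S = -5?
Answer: 2*√62 ≈ 15.748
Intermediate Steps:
g = 16 (g = 4*4 = 16)
M(P, o) = 0
m(D, T) = 0 (m(D, T) = ((T - D)*(-5))*0 = (-5*T + 5*D)*0 = 0)
√(248 + m(13, 7)) = √(248 + 0) = √248 = 2*√62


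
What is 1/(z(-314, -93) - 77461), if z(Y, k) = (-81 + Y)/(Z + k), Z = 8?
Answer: -17/1316758 ≈ -1.2911e-5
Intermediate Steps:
z(Y, k) = (-81 + Y)/(8 + k)
1/(z(-314, -93) - 77461) = 1/((-81 - 314)/(8 - 93) - 77461) = 1/(-395/(-85) - 77461) = 1/(-1/85*(-395) - 77461) = 1/(79/17 - 77461) = 1/(-1316758/17) = -17/1316758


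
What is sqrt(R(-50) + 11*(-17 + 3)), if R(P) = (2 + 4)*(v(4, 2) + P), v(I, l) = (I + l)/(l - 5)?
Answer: I*sqrt(466) ≈ 21.587*I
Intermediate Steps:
v(I, l) = (I + l)/(-5 + l)
R(P) = -12 + 6*P (R(P) = (2 + 4)*((4 + 2)/(-5 + 2) + P) = 6*(6/(-3) + P) = 6*(-1/3*6 + P) = 6*(-2 + P) = -12 + 6*P)
sqrt(R(-50) + 11*(-17 + 3)) = sqrt((-12 + 6*(-50)) + 11*(-17 + 3)) = sqrt((-12 - 300) + 11*(-14)) = sqrt(-312 - 154) = sqrt(-466) = I*sqrt(466)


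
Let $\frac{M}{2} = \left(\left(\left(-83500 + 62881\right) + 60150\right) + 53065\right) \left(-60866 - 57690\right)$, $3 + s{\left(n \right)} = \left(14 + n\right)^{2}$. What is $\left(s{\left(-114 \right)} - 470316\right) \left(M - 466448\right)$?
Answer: $10106805024454800$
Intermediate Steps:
$s{\left(n \right)} = -3 + \left(14 + n\right)^{2}$
$M = -21955622752$ ($M = 2 \left(\left(\left(-83500 + 62881\right) + 60150\right) + 53065\right) \left(-60866 - 57690\right) = 2 \left(\left(-20619 + 60150\right) + 53065\right) \left(-118556\right) = 2 \left(39531 + 53065\right) \left(-118556\right) = 2 \cdot 92596 \left(-118556\right) = 2 \left(-10977811376\right) = -21955622752$)
$\left(s{\left(-114 \right)} - 470316\right) \left(M - 466448\right) = \left(\left(-3 + \left(14 - 114\right)^{2}\right) - 470316\right) \left(-21955622752 - 466448\right) = \left(\left(-3 + \left(-100\right)^{2}\right) - 470316\right) \left(-21956089200\right) = \left(\left(-3 + 10000\right) - 470316\right) \left(-21956089200\right) = \left(9997 - 470316\right) \left(-21956089200\right) = \left(-460319\right) \left(-21956089200\right) = 10106805024454800$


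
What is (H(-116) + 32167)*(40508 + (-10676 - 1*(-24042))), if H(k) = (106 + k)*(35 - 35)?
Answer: 1732964958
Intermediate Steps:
H(k) = 0 (H(k) = (106 + k)*0 = 0)
(H(-116) + 32167)*(40508 + (-10676 - 1*(-24042))) = (0 + 32167)*(40508 + (-10676 - 1*(-24042))) = 32167*(40508 + (-10676 + 24042)) = 32167*(40508 + 13366) = 32167*53874 = 1732964958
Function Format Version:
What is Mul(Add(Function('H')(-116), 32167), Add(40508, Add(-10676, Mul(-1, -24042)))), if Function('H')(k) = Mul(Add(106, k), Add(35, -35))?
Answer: 1732964958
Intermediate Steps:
Function('H')(k) = 0 (Function('H')(k) = Mul(Add(106, k), 0) = 0)
Mul(Add(Function('H')(-116), 32167), Add(40508, Add(-10676, Mul(-1, -24042)))) = Mul(Add(0, 32167), Add(40508, Add(-10676, Mul(-1, -24042)))) = Mul(32167, Add(40508, Add(-10676, 24042))) = Mul(32167, Add(40508, 13366)) = Mul(32167, 53874) = 1732964958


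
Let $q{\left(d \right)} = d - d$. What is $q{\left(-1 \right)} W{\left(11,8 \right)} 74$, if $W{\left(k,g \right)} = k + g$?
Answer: $0$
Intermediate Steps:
$q{\left(d \right)} = 0$
$W{\left(k,g \right)} = g + k$
$q{\left(-1 \right)} W{\left(11,8 \right)} 74 = 0 \left(8 + 11\right) 74 = 0 \cdot 19 \cdot 74 = 0 \cdot 74 = 0$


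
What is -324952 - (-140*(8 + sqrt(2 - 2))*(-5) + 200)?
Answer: -330752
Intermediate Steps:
-324952 - (-140*(8 + sqrt(2 - 2))*(-5) + 200) = -324952 - (-140*(8 + sqrt(0))*(-5) + 200) = -324952 - (-140*(8 + 0)*(-5) + 200) = -324952 - (-1120*(-5) + 200) = -324952 - (-140*(-40) + 200) = -324952 - (5600 + 200) = -324952 - 1*5800 = -324952 - 5800 = -330752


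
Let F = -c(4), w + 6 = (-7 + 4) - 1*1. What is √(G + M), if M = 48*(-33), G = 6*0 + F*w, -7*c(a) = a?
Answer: 2*I*√19474/7 ≈ 39.871*I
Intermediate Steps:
c(a) = -a/7
w = -10 (w = -6 + ((-7 + 4) - 1*1) = -6 + (-3 - 1) = -6 - 4 = -10)
F = 4/7 (F = -(-1)*4/7 = -1*(-4/7) = 4/7 ≈ 0.57143)
G = -40/7 (G = 6*0 + (4/7)*(-10) = 0 - 40/7 = -40/7 ≈ -5.7143)
M = -1584
√(G + M) = √(-40/7 - 1584) = √(-11128/7) = 2*I*√19474/7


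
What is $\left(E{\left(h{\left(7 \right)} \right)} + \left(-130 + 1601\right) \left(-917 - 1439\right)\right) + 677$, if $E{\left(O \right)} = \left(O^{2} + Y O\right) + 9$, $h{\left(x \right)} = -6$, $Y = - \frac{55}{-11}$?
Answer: $-3464984$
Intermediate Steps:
$Y = 5$ ($Y = \left(-55\right) \left(- \frac{1}{11}\right) = 5$)
$E{\left(O \right)} = 9 + O^{2} + 5 O$ ($E{\left(O \right)} = \left(O^{2} + 5 O\right) + 9 = 9 + O^{2} + 5 O$)
$\left(E{\left(h{\left(7 \right)} \right)} + \left(-130 + 1601\right) \left(-917 - 1439\right)\right) + 677 = \left(\left(9 + \left(-6\right)^{2} + 5 \left(-6\right)\right) + \left(-130 + 1601\right) \left(-917 - 1439\right)\right) + 677 = \left(\left(9 + 36 - 30\right) + 1471 \left(-2356\right)\right) + 677 = \left(15 - 3465676\right) + 677 = -3465661 + 677 = -3464984$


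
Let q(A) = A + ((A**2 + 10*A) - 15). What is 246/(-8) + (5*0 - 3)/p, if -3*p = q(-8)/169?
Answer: -279/4 ≈ -69.750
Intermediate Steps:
q(A) = -15 + A**2 + 11*A (q(A) = A + (-15 + A**2 + 10*A) = -15 + A**2 + 11*A)
p = 1/13 (p = -(-15 + (-8)**2 + 11*(-8))/(3*169) = -(-15 + 64 - 88)/(3*169) = -(-13)/169 = -1/3*(-3/13) = 1/13 ≈ 0.076923)
246/(-8) + (5*0 - 3)/p = 246/(-8) + (5*0 - 3)/(1/13) = 246*(-1/8) + (0 - 3)*13 = -123/4 - 3*13 = -123/4 - 39 = -279/4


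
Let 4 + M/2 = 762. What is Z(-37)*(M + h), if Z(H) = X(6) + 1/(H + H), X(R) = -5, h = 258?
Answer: -329077/37 ≈ -8894.0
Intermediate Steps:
M = 1516 (M = -8 + 2*762 = -8 + 1524 = 1516)
Z(H) = -5 + 1/(2*H) (Z(H) = -5 + 1/(H + H) = -5 + 1/(2*H))
Z(-37)*(M + h) = (-5 + (½)/(-37))*(1516 + 258) = (-5 + (½)*(-1/37))*1774 = (-5 - 1/74)*1774 = -371/74*1774 = -329077/37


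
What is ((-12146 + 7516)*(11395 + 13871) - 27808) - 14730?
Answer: -117024118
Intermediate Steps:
((-12146 + 7516)*(11395 + 13871) - 27808) - 14730 = (-4630*25266 - 27808) - 14730 = (-116981580 - 27808) - 14730 = -117009388 - 14730 = -117024118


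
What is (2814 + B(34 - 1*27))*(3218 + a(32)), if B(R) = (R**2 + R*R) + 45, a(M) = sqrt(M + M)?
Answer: 9539282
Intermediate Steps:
a(M) = sqrt(2)*sqrt(M) (a(M) = sqrt(2*M) = sqrt(2)*sqrt(M))
B(R) = 45 + 2*R**2 (B(R) = (R**2 + R**2) + 45 = 2*R**2 + 45 = 45 + 2*R**2)
(2814 + B(34 - 1*27))*(3218 + a(32)) = (2814 + (45 + 2*(34 - 1*27)**2))*(3218 + sqrt(2)*sqrt(32)) = (2814 + (45 + 2*(34 - 27)**2))*(3218 + sqrt(2)*(4*sqrt(2))) = (2814 + (45 + 2*7**2))*(3218 + 8) = (2814 + (45 + 2*49))*3226 = (2814 + (45 + 98))*3226 = (2814 + 143)*3226 = 2957*3226 = 9539282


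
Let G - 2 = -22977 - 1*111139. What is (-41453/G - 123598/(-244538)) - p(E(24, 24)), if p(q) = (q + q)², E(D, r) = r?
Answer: -37767600142521/16397984666 ≈ -2303.2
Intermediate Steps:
G = -134114 (G = 2 + (-22977 - 1*111139) = 2 + (-22977 - 111139) = 2 - 134116 = -134114)
p(q) = 4*q² (p(q) = (2*q)² = 4*q²)
(-41453/G - 123598/(-244538)) - p(E(24, 24)) = (-41453/(-134114) - 123598/(-244538)) - 4*24² = (-41453*(-1/134114) - 123598*(-1/244538)) - 4*576 = (41453/134114 + 61799/122269) - 1*2304 = 13356527943/16397984666 - 2304 = -37767600142521/16397984666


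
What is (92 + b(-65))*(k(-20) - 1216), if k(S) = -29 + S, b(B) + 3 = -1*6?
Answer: -104995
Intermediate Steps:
b(B) = -9 (b(B) = -3 - 1*6 = -3 - 6 = -9)
(92 + b(-65))*(k(-20) - 1216) = (92 - 9)*((-29 - 20) - 1216) = 83*(-49 - 1216) = 83*(-1265) = -104995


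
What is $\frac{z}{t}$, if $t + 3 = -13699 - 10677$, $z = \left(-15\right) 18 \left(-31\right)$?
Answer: $- \frac{8370}{24379} \approx -0.34333$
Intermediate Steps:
$z = 8370$ ($z = \left(-270\right) \left(-31\right) = 8370$)
$t = -24379$ ($t = -3 - 24376 = -24379$)
$\frac{z}{t} = \frac{8370}{-24379} = 8370 \left(- \frac{1}{24379}\right) = - \frac{8370}{24379}$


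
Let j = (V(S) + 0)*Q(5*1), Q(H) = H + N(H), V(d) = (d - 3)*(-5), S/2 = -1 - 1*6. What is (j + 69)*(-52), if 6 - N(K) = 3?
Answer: -38948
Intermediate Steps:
S = -14 (S = 2*(-1 - 1*6) = 2*(-1 - 6) = 2*(-7) = -14)
N(K) = 3 (N(K) = 6 - 1*3 = 6 - 3 = 3)
V(d) = 15 - 5*d (V(d) = (-3 + d)*(-5) = 15 - 5*d)
Q(H) = 3 + H (Q(H) = H + 3 = 3 + H)
j = 680 (j = ((15 - 5*(-14)) + 0)*(3 + 5*1) = ((15 + 70) + 0)*(3 + 5) = (85 + 0)*8 = 85*8 = 680)
(j + 69)*(-52) = (680 + 69)*(-52) = 749*(-52) = -38948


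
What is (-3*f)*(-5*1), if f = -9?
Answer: -135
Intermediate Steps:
(-3*f)*(-5*1) = (-3*(-9))*(-5*1) = 27*(-5) = -135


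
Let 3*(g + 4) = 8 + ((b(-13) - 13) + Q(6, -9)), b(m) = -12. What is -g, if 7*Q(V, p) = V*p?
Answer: 257/21 ≈ 12.238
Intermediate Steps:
Q(V, p) = V*p/7 (Q(V, p) = (V*p)/7 = V*p/7)
g = -257/21 (g = -4 + (8 + ((-12 - 13) + (⅐)*6*(-9)))/3 = -4 + (8 + (-25 - 54/7))/3 = -4 + (8 - 229/7)/3 = -4 + (⅓)*(-173/7) = -4 - 173/21 = -257/21 ≈ -12.238)
-g = -1*(-257/21) = 257/21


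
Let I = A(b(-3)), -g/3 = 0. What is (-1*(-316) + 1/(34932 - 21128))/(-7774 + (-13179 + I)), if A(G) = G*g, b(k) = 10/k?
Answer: -189655/12575444 ≈ -0.015081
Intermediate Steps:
g = 0 (g = -3*0 = 0)
A(G) = 0 (A(G) = G*0 = 0)
I = 0
(-1*(-316) + 1/(34932 - 21128))/(-7774 + (-13179 + I)) = (-1*(-316) + 1/(34932 - 21128))/(-7774 + (-13179 + 0)) = (316 + 1/13804)/(-7774 - 13179) = (316 + 1/13804)/(-20953) = (4362065/13804)*(-1/20953) = -189655/12575444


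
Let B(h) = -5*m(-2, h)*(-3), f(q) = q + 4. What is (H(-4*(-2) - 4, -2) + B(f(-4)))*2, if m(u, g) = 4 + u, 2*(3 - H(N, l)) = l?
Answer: 68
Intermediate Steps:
f(q) = 4 + q
H(N, l) = 3 - l/2
B(h) = 30 (B(h) = -5*(4 - 2)*(-3) = -5*2*(-3) = -10*(-3) = 30)
(H(-4*(-2) - 4, -2) + B(f(-4)))*2 = ((3 - ½*(-2)) + 30)*2 = ((3 + 1) + 30)*2 = (4 + 30)*2 = 34*2 = 68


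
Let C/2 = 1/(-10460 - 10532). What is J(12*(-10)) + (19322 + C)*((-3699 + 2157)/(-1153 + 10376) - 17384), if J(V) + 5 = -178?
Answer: -16258191601281489/48402304 ≈ -3.3590e+8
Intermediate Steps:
J(V) = -183 (J(V) = -5 - 178 = -183)
C = -1/10496 (C = 2/(-10460 - 10532) = 2/(-20992) = 2*(-1/20992) = -1/10496 ≈ -9.5274e-5)
J(12*(-10)) + (19322 + C)*((-3699 + 2157)/(-1153 + 10376) - 17384) = -183 + (19322 - 1/10496)*((-3699 + 2157)/(-1153 + 10376) - 17384) = -183 + 202803711*(-1542/9223 - 17384)/10496 = -183 + (202803711/10496)*(-160334174/9223) = -183 - 16258182743659857/48402304 = -16258191601281489/48402304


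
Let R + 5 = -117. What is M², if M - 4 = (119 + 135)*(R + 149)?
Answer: 47087044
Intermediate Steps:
R = -122 (R = -5 - 117 = -122)
M = 6862 (M = 4 + (119 + 135)*(-122 + 149) = 4 + 254*27 = 4 + 6858 = 6862)
M² = 6862² = 47087044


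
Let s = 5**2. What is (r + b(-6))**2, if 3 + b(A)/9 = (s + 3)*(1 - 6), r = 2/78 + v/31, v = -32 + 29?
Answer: 2421350732761/1461681 ≈ 1.6566e+6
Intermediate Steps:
v = -3
s = 25
r = -86/1209 (r = 2/78 - 3/31 = 2*(1/78) - 3*1/31 = 1/39 - 3/31 = -86/1209 ≈ -0.071133)
b(A) = -1287 (b(A) = -27 + 9*((25 + 3)*(1 - 6)) = -27 + 9*(28*(-5)) = -27 + 9*(-140) = -27 - 1260 = -1287)
(r + b(-6))**2 = (-86/1209 - 1287)**2 = (-1556069/1209)**2 = 2421350732761/1461681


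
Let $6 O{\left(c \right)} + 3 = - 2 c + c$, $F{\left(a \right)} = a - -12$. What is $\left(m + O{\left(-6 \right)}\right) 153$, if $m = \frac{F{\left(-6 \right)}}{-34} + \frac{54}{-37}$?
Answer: $- \frac{12861}{74} \approx -173.8$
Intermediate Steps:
$F{\left(a \right)} = 12 + a$ ($F{\left(a \right)} = a + 12 = 12 + a$)
$O{\left(c \right)} = - \frac{1}{2} - \frac{c}{6}$ ($O{\left(c \right)} = - \frac{1}{2} + \frac{- 2 c + c}{6} = - \frac{1}{2} + \frac{\left(-1\right) c}{6} = - \frac{1}{2} - \frac{c}{6}$)
$m = - \frac{1029}{629}$ ($m = \frac{12 - 6}{-34} + \frac{54}{-37} = 6 \left(- \frac{1}{34}\right) + 54 \left(- \frac{1}{37}\right) = - \frac{3}{17} - \frac{54}{37} = - \frac{1029}{629} \approx -1.6359$)
$\left(m + O{\left(-6 \right)}\right) 153 = \left(- \frac{1029}{629} - - \frac{1}{2}\right) 153 = \left(- \frac{1029}{629} + \left(- \frac{1}{2} + 1\right)\right) 153 = \left(- \frac{1029}{629} + \frac{1}{2}\right) 153 = \left(- \frac{1429}{1258}\right) 153 = - \frac{12861}{74}$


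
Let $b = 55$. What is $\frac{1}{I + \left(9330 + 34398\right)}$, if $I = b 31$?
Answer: $\frac{1}{45433} \approx 2.201 \cdot 10^{-5}$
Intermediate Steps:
$I = 1705$ ($I = 55 \cdot 31 = 1705$)
$\frac{1}{I + \left(9330 + 34398\right)} = \frac{1}{1705 + \left(9330 + 34398\right)} = \frac{1}{1705 + 43728} = \frac{1}{45433}$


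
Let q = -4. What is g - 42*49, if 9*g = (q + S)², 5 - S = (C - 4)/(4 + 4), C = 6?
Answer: -32927/16 ≈ -2057.9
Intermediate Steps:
S = 19/4 (S = 5 - (6 - 4)/(4 + 4) = 5 - 2/8 = 5 - 1*¼ = 5 - ¼ = 19/4 ≈ 4.7500)
g = 1/16 (g = (-4 + 19/4)²/9 = (¾)²/9 = (⅑)*(9/16) = 1/16 ≈ 0.062500)
g - 42*49 = 1/16 - 42*49 = 1/16 - 2058 = -32927/16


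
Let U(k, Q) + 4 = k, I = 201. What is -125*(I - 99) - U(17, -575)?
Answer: -12763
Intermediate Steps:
U(k, Q) = -4 + k
-125*(I - 99) - U(17, -575) = -125*(201 - 99) - (-4 + 17) = -125*102 - 1*13 = -12750 - 13 = -12763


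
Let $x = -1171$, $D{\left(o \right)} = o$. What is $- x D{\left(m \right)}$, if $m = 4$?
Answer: $4684$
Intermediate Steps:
$- x D{\left(m \right)} = - \left(-1171\right) 4 = \left(-1\right) \left(-4684\right) = 4684$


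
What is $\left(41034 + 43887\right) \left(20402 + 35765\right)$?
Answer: $4769757807$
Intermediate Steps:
$\left(41034 + 43887\right) \left(20402 + 35765\right) = 84921 \cdot 56167 = 4769757807$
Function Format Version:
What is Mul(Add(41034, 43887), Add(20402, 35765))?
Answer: 4769757807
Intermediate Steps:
Mul(Add(41034, 43887), Add(20402, 35765)) = Mul(84921, 56167) = 4769757807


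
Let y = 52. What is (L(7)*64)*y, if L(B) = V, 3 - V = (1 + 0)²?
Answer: 6656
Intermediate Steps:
V = 2 (V = 3 - (1 + 0)² = 3 - 1*1² = 3 - 1*1 = 3 - 1 = 2)
L(B) = 2
(L(7)*64)*y = (2*64)*52 = 128*52 = 6656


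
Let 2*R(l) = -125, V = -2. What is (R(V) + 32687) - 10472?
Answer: 44305/2 ≈ 22153.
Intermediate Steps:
R(l) = -125/2 (R(l) = (½)*(-125) = -125/2)
(R(V) + 32687) - 10472 = (-125/2 + 32687) - 10472 = 65249/2 - 10472 = 44305/2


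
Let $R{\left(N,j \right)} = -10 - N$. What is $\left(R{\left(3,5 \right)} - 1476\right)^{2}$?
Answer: $2217121$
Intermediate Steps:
$\left(R{\left(3,5 \right)} - 1476\right)^{2} = \left(\left(-10 - 3\right) - 1476\right)^{2} = \left(-13 - 1476\right)^{2} = \left(-1489\right)^{2} = 2217121$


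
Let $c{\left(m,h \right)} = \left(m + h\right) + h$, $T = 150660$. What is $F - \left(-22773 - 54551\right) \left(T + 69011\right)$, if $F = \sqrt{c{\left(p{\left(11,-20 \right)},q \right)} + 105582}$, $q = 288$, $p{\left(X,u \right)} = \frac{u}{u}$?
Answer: $16985840404 + \sqrt{106159} \approx 1.6986 \cdot 10^{10}$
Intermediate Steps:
$p{\left(X,u \right)} = 1$
$c{\left(m,h \right)} = m + 2 h$ ($c{\left(m,h \right)} = \left(h + m\right) + h = m + 2 h$)
$F = \sqrt{106159}$ ($F = \sqrt{\left(1 + 2 \cdot 288\right) + 105582} = \sqrt{\left(1 + 576\right) + 105582} = \sqrt{577 + 105582} = \sqrt{106159} \approx 325.82$)
$F - \left(-22773 - 54551\right) \left(T + 69011\right) = \sqrt{106159} - \left(-22773 - 54551\right) \left(150660 + 69011\right) = \sqrt{106159} - \left(-77324\right) 219671 = \sqrt{106159} - -16985840404 = \sqrt{106159} + 16985840404 = 16985840404 + \sqrt{106159}$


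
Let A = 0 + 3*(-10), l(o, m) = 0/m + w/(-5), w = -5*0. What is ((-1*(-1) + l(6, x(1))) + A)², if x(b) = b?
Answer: 841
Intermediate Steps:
w = 0
l(o, m) = 0 (l(o, m) = 0/m + 0/(-5) = 0 + 0*(-⅕) = 0 + 0 = 0)
A = -30 (A = 0 - 30 = -30)
((-1*(-1) + l(6, x(1))) + A)² = ((-1*(-1) + 0) - 30)² = ((1 + 0) - 30)² = (1 - 30)² = (-29)² = 841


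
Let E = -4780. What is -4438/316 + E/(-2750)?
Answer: -534701/43450 ≈ -12.306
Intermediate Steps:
-4438/316 + E/(-2750) = -4438/316 - 4780/(-2750) = -4438*1/316 - 4780*(-1/2750) = -2219/158 + 478/275 = -534701/43450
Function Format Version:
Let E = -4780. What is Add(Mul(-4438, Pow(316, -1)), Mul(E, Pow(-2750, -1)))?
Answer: Rational(-534701, 43450) ≈ -12.306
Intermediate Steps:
Add(Mul(-4438, Pow(316, -1)), Mul(E, Pow(-2750, -1))) = Add(Mul(-4438, Pow(316, -1)), Mul(-4780, Pow(-2750, -1))) = Add(Mul(-4438, Rational(1, 316)), Mul(-4780, Rational(-1, 2750))) = Add(Rational(-2219, 158), Rational(478, 275)) = Rational(-534701, 43450)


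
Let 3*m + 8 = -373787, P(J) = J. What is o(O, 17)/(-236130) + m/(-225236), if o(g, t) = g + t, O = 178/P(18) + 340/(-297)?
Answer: 397110680327/717997185180 ≈ 0.55308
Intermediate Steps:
O = 2597/297 (O = 178/18 + 340/(-297) = 178*(1/18) + 340*(-1/297) = 89/9 - 340/297 = 2597/297 ≈ 8.7441)
m = -373795/3 (m = -8/3 + (⅓)*(-373787) = -8/3 - 373787/3 = -373795/3 ≈ -1.2460e+5)
o(O, 17)/(-236130) + m/(-225236) = (2597/297 + 17)/(-236130) - 373795/3/(-225236) = (7646/297)*(-1/236130) - 373795/3*(-1/225236) = -3823/35065305 + 373795/675708 = 397110680327/717997185180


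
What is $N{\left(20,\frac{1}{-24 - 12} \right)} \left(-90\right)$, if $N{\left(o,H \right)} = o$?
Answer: $-1800$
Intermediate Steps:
$N{\left(20,\frac{1}{-24 - 12} \right)} \left(-90\right) = 20 \left(-90\right) = -1800$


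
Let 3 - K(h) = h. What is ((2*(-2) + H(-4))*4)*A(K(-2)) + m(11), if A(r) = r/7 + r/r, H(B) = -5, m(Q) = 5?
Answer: -397/7 ≈ -56.714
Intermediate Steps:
K(h) = 3 - h
A(r) = 1 + r/7 (A(r) = r*(⅐) + 1 = r/7 + 1 = 1 + r/7)
((2*(-2) + H(-4))*4)*A(K(-2)) + m(11) = ((2*(-2) - 5)*4)*(1 + (3 - 1*(-2))/7) + 5 = ((-4 - 5)*4)*(1 + (3 + 2)/7) + 5 = (-9*4)*(1 + (⅐)*5) + 5 = -36*(1 + 5/7) + 5 = -36*12/7 + 5 = -432/7 + 5 = -397/7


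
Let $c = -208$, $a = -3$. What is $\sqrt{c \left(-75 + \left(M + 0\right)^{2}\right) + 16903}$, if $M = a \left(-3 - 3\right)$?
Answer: $i \sqrt{34889} \approx 186.79 i$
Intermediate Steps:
$M = 18$ ($M = - 3 \left(-3 - 3\right) = \left(-3\right) \left(-6\right) = 18$)
$\sqrt{c \left(-75 + \left(M + 0\right)^{2}\right) + 16903} = \sqrt{- 208 \left(-75 + \left(18 + 0\right)^{2}\right) + 16903} = \sqrt{- 208 \left(-75 + 18^{2}\right) + 16903} = \sqrt{- 208 \left(-75 + 324\right) + 16903} = \sqrt{\left(-208\right) 249 + 16903} = \sqrt{-51792 + 16903} = \sqrt{-34889} = i \sqrt{34889}$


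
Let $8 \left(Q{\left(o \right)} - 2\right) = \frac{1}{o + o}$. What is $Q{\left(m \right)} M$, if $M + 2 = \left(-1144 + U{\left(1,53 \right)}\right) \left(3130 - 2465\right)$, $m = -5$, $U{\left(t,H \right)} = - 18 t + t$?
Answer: $- \frac{122758653}{80} \approx -1.5345 \cdot 10^{6}$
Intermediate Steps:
$U{\left(t,H \right)} = - 17 t$
$Q{\left(o \right)} = 2 + \frac{1}{16 o}$ ($Q{\left(o \right)} = 2 + \frac{1}{8 \left(o + o\right)} = 2 + \frac{1}{8 \cdot 2 o} = 2 + \frac{\frac{1}{2} \frac{1}{o}}{8} = 2 + \frac{1}{16 o}$)
$M = -772067$ ($M = -2 + \left(-1144 - 17\right) \left(3130 - 2465\right) = -2 + \left(-1144 - 17\right) 665 = -2 - 772065 = -772067$)
$Q{\left(m \right)} M = \left(2 + \frac{1}{16 \left(-5\right)}\right) \left(-772067\right) = \left(2 + \frac{1}{16} \left(- \frac{1}{5}\right)\right) \left(-772067\right) = \left(2 - \frac{1}{80}\right) \left(-772067\right) = \frac{159}{80} \left(-772067\right) = - \frac{122758653}{80}$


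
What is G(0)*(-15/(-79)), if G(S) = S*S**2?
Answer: 0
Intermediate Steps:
G(S) = S**3
G(0)*(-15/(-79)) = 0**3*(-15/(-79)) = 0*(-15*(-1/79)) = 0*(15/79) = 0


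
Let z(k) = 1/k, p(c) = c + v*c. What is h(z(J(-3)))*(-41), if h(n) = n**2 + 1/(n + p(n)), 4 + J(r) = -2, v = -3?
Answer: -8897/36 ≈ -247.14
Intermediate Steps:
J(r) = -6 (J(r) = -4 - 2 = -6)
p(c) = -2*c (p(c) = c - 3*c = -2*c)
z(k) = 1/k
h(n) = n**2 - 1/n (h(n) = n**2 + 1/(n - 2*n) = n**2 + 1/(-n) = n**2 - 1/n)
h(z(J(-3)))*(-41) = ((-1 + (1/(-6))**3)/(1/(-6)))*(-41) = ((-1 + (-1/6)**3)/(-1/6))*(-41) = -6*(-1 - 1/216)*(-41) = -6*(-217/216)*(-41) = (217/36)*(-41) = -8897/36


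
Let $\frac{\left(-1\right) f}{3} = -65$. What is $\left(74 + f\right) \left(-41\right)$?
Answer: $-11029$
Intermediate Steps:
$f = 195$ ($f = \left(-3\right) \left(-65\right) = 195$)
$\left(74 + f\right) \left(-41\right) = \left(74 + 195\right) \left(-41\right) = 269 \left(-41\right) = -11029$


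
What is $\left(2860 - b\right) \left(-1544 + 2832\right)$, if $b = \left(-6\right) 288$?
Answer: $5909344$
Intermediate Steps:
$b = -1728$
$\left(2860 - b\right) \left(-1544 + 2832\right) = \left(2860 - -1728\right) \left(-1544 + 2832\right) = \left(2860 + 1728\right) 1288 = 4588 \cdot 1288 = 5909344$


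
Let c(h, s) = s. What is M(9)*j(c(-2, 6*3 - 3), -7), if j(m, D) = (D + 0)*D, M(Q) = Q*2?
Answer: 882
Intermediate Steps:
M(Q) = 2*Q
j(m, D) = D² (j(m, D) = D*D = D²)
M(9)*j(c(-2, 6*3 - 3), -7) = (2*9)*(-7)² = 18*49 = 882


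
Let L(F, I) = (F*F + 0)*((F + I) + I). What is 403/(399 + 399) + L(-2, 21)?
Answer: 128083/798 ≈ 160.50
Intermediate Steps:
L(F, I) = F**2*(F + 2*I) (L(F, I) = (F**2 + 0)*(F + 2*I) = F**2*(F + 2*I))
403/(399 + 399) + L(-2, 21) = 403/(399 + 399) + (-2)**2*(-2 + 2*21) = 403/798 + 4*(-2 + 42) = 403*(1/798) + 4*40 = 403/798 + 160 = 128083/798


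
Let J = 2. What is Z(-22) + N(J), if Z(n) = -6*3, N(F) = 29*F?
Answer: 40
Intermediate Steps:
Z(n) = -18
Z(-22) + N(J) = -18 + 29*2 = -18 + 58 = 40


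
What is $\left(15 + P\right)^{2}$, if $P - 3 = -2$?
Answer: $256$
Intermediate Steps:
$P = 1$ ($P = 3 - 2 = 1$)
$\left(15 + P\right)^{2} = \left(15 + 1\right)^{2} = 16^{2} = 256$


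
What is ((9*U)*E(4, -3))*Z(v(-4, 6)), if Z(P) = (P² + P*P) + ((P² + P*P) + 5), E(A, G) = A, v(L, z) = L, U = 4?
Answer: 9936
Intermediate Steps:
Z(P) = 5 + 4*P² (Z(P) = (P² + P²) + ((P² + P²) + 5) = 2*P² + (2*P² + 5) = 2*P² + (5 + 2*P²) = 5 + 4*P²)
((9*U)*E(4, -3))*Z(v(-4, 6)) = ((9*4)*4)*(5 + 4*(-4)²) = (36*4)*(5 + 4*16) = 144*(5 + 64) = 144*69 = 9936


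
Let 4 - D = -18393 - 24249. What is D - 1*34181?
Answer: 8465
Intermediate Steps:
D = 42646 (D = 4 - (-18393 - 24249) = 4 - 1*(-42642) = 4 + 42642 = 42646)
D - 1*34181 = 42646 - 1*34181 = 42646 - 34181 = 8465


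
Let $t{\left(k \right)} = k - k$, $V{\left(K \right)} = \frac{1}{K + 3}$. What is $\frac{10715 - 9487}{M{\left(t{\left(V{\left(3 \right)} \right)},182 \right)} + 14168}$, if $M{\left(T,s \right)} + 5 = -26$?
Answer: $\frac{1228}{14137} \approx 0.086864$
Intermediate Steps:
$V{\left(K \right)} = \frac{1}{3 + K}$
$t{\left(k \right)} = 0$
$M{\left(T,s \right)} = -31$ ($M{\left(T,s \right)} = -5 - 26 = -31$)
$\frac{10715 - 9487}{M{\left(t{\left(V{\left(3 \right)} \right)},182 \right)} + 14168} = \frac{10715 - 9487}{-31 + 14168} = \frac{1228}{14137}$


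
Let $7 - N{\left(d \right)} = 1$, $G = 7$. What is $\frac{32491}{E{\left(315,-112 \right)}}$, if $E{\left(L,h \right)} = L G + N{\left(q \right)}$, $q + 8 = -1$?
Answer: $\frac{32491}{2211} \approx 14.695$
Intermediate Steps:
$q = -9$ ($q = -8 - 1 = -9$)
$N{\left(d \right)} = 6$ ($N{\left(d \right)} = 7 - 1 = 6$)
$E{\left(L,h \right)} = 6 + 7 L$ ($E{\left(L,h \right)} = L 7 + 6 = 7 L + 6 = 6 + 7 L$)
$\frac{32491}{E{\left(315,-112 \right)}} = \frac{32491}{6 + 7 \cdot 315} = \frac{32491}{6 + 2205} = \frac{32491}{2211}$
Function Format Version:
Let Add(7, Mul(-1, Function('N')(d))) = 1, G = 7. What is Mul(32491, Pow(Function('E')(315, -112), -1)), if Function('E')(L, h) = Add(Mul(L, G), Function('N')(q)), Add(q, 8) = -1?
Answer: Rational(32491, 2211) ≈ 14.695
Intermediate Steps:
q = -9 (q = Add(-8, -1) = -9)
Function('N')(d) = 6 (Function('N')(d) = Add(7, Mul(-1, 1)) = Add(7, -1) = 6)
Function('E')(L, h) = Add(6, Mul(7, L)) (Function('E')(L, h) = Add(Mul(L, 7), 6) = Add(Mul(7, L), 6) = Add(6, Mul(7, L)))
Mul(32491, Pow(Function('E')(315, -112), -1)) = Mul(32491, Pow(Add(6, Mul(7, 315)), -1)) = Mul(32491, Pow(Add(6, 2205), -1)) = Mul(32491, Pow(2211, -1)) = Mul(32491, Rational(1, 2211)) = Rational(32491, 2211)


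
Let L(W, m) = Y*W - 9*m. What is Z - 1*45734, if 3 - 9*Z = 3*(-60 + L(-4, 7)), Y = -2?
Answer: -137086/3 ≈ -45695.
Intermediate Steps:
L(W, m) = -9*m - 2*W (L(W, m) = -2*W - 9*m = -9*m - 2*W)
Z = 116/3 (Z = 1/3 - (-60 + (-9*7 - 2*(-4)))/3 = 1/3 - (-60 + (-63 + 8))/3 = 1/3 - (-60 - 55)/3 = 1/3 - (-115)/3 = 1/3 - 1/9*(-345) = 1/3 + 115/3 = 116/3 ≈ 38.667)
Z - 1*45734 = 116/3 - 1*45734 = 116/3 - 45734 = -137086/3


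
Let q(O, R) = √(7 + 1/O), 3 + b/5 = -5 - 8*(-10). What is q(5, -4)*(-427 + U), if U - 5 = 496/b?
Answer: -37856*√5/75 ≈ -1128.6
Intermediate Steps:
b = 360 (b = -15 + 5*(-5 - 8*(-10)) = -15 + 5*(-5 + 80) = -15 + 5*75 = -15 + 375 = 360)
q(O, R) = √(7 + 1/O)
U = 287/45 (U = 5 + 496/360 = 5 + 496*(1/360) = 5 + 62/45 = 287/45 ≈ 6.3778)
q(5, -4)*(-427 + U) = √(7 + 1/5)*(-427 + 287/45) = √(7 + ⅕)*(-18928/45) = √(36/5)*(-18928/45) = (6*√5/5)*(-18928/45) = -37856*√5/75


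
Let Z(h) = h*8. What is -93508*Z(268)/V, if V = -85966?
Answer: 100240576/42983 ≈ 2332.1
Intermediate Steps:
Z(h) = 8*h
-93508*Z(268)/V = -93508/((-85966/(8*268))) = -93508/((-85966/2144)) = -93508/((-85966*1/2144)) = -93508/(-42983/1072) = -93508*(-1072/42983) = 100240576/42983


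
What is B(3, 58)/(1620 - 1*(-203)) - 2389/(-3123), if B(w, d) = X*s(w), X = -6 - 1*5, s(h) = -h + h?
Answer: 2389/3123 ≈ 0.76497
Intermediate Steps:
s(h) = 0
X = -11 (X = -6 - 5 = -11)
B(w, d) = 0 (B(w, d) = -11*0 = 0)
B(3, 58)/(1620 - 1*(-203)) - 2389/(-3123) = 0/(1620 - 1*(-203)) - 2389/(-3123) = 0/(1620 + 203) - 2389*(-1/3123) = 0/1823 + 2389/3123 = 0*(1/1823) + 2389/3123 = 0 + 2389/3123 = 2389/3123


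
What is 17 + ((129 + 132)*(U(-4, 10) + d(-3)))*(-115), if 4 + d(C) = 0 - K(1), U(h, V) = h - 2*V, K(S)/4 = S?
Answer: 960497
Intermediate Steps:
K(S) = 4*S
d(C) = -8 (d(C) = -4 + (0 - 4) = -4 - 4 = -8)
17 + ((129 + 132)*(U(-4, 10) + d(-3)))*(-115) = 17 + ((129 + 132)*((-4 - 2*10) - 8))*(-115) = 17 + (261*((-4 - 20) - 8))*(-115) = 17 + (261*(-24 - 8))*(-115) = 17 + (261*(-32))*(-115) = 17 - 8352*(-115) = 17 + 960480 = 960497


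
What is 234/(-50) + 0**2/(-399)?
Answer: -117/25 ≈ -4.6800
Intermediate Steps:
234/(-50) + 0**2/(-399) = 234*(-1/50) + 0*(-1/399) = -117/25 + 0 = -117/25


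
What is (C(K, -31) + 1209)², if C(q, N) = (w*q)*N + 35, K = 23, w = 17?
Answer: 118309129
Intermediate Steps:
C(q, N) = 35 + 17*N*q (C(q, N) = (17*q)*N + 35 = 17*N*q + 35 = 35 + 17*N*q)
(C(K, -31) + 1209)² = ((35 + 17*(-31)*23) + 1209)² = ((35 - 12121) + 1209)² = (-12086 + 1209)² = (-10877)² = 118309129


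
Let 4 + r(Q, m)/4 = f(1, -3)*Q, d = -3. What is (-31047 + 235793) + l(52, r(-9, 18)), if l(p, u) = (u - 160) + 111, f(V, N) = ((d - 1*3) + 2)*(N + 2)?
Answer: 204537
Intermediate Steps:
f(V, N) = -8 - 4*N (f(V, N) = ((-3 - 1*3) + 2)*(N + 2) = ((-3 - 3) + 2)*(2 + N) = (-6 + 2)*(2 + N) = -4*(2 + N) = -8 - 4*N)
r(Q, m) = -16 + 16*Q (r(Q, m) = -16 + 4*((-8 - 4*(-3))*Q) = -16 + 4*((-8 + 12)*Q) = -16 + 4*(4*Q) = -16 + 16*Q)
l(p, u) = -49 + u (l(p, u) = (-160 + u) + 111 = -49 + u)
(-31047 + 235793) + l(52, r(-9, 18)) = (-31047 + 235793) + (-49 + (-16 + 16*(-9))) = 204746 + (-49 + (-16 - 144)) = 204746 + (-49 - 160) = 204746 - 209 = 204537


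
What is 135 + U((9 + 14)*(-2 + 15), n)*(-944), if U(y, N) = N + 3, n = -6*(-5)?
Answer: -31017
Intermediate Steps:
n = 30
U(y, N) = 3 + N
135 + U((9 + 14)*(-2 + 15), n)*(-944) = 135 + (3 + 30)*(-944) = 135 + 33*(-944) = 135 - 31152 = -31017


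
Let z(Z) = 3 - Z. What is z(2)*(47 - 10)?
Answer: 37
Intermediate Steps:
z(2)*(47 - 10) = (3 - 1*2)*(47 - 10) = (3 - 2)*37 = 1*37 = 37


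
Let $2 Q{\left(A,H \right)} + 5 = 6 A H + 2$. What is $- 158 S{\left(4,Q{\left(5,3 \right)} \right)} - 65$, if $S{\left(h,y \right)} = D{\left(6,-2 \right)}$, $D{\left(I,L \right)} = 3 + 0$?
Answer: $-539$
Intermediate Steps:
$Q{\left(A,H \right)} = - \frac{3}{2} + 3 A H$ ($Q{\left(A,H \right)} = - \frac{5}{2} + \frac{6 A H + 2}{2} = - \frac{5}{2} + \frac{2 + 6 A H}{2} = - \frac{5}{2} + \left(1 + 3 A H\right) = - \frac{3}{2} + 3 A H$)
$D{\left(I,L \right)} = 3$
$S{\left(h,y \right)} = 3$
$- 158 S{\left(4,Q{\left(5,3 \right)} \right)} - 65 = \left(-158\right) 3 - 65 = -474 - 65 = -539$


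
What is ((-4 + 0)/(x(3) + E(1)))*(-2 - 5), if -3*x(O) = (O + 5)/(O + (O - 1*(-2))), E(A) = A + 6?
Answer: 21/5 ≈ 4.2000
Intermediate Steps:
E(A) = 6 + A
x(O) = -(5 + O)/(3*(2 + 2*O)) (x(O) = -(O + 5)/(3*(O + (O - 1*(-2)))) = -(5 + O)/(3*(O + (O + 2))) = -(5 + O)/(3*(O + (2 + O))) = -(5 + O)/(3*(2 + 2*O)))
((-4 + 0)/(x(3) + E(1)))*(-2 - 5) = ((-4 + 0)/((-5 - 1*3)/(6*(1 + 3)) + (6 + 1)))*(-2 - 5) = -4/((⅙)*(-5 - 3)/4 + 7)*(-7) = -4/((⅙)*(¼)*(-8) + 7)*(-7) = -4/(-⅓ + 7)*(-7) = -4/20/3*(-7) = -4*3/20*(-7) = -⅗*(-7) = 21/5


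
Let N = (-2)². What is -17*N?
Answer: -68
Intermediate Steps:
N = 4
-17*N = -17*4 = -68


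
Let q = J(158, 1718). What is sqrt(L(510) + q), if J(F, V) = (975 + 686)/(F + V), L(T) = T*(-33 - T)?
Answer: I*sqrt(243654419911)/938 ≈ 526.24*I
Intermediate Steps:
J(F, V) = 1661/(F + V)
q = 1661/1876 (q = 1661/(158 + 1718) = 1661/1876 ≈ 0.88539)
sqrt(L(510) + q) = sqrt(-1*510*(33 + 510) + 1661/1876) = sqrt(-1*510*543 + 1661/1876) = sqrt(-276930 + 1661/1876) = sqrt(-519519019/1876) = I*sqrt(243654419911)/938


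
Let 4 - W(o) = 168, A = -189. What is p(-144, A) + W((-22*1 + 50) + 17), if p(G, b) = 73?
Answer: -91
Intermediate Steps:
W(o) = -164 (W(o) = 4 - 1*168 = 4 - 168 = -164)
p(-144, A) + W((-22*1 + 50) + 17) = 73 - 164 = -91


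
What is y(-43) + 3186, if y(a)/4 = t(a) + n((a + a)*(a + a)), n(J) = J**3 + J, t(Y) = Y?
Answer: 1618268973142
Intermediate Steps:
n(J) = J + J**3
y(a) = 4*a + 16*a**2 + 256*a**6 (y(a) = 4*(a + ((a + a)*(a + a) + ((a + a)*(a + a))**3)) = 4*(a + ((2*a)*(2*a) + ((2*a)*(2*a))**3)) = 4*(a + (4*a**2 + (4*a**2)**3)) = 4*(a + (4*a**2 + 64*a**6)) = 4*(a + 4*a**2 + 64*a**6) = 4*a + 16*a**2 + 256*a**6)
y(-43) + 3186 = 4*(-43)*(1 + 4*(-43) + 64*(-43)**5) + 3186 = 4*(-43)*(1 - 172 + 64*(-147008443)) + 3186 = 4*(-43)*(1 - 172 - 9408540352) + 3186 = 4*(-43)*(-9408540523) + 3186 = 1618268969956 + 3186 = 1618268973142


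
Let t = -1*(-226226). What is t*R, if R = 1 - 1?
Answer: 0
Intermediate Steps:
R = 0
t = 226226
t*R = 226226*0 = 0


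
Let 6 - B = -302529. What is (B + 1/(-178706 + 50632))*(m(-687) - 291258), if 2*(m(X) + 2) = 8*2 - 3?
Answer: -22570321598665623/256148 ≈ -8.8114e+10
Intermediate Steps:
B = 302535 (B = 6 - 1*(-302529) = 6 + 302529 = 302535)
m(X) = 9/2 (m(X) = -2 + (8*2 - 3)/2 = -2 + (16 - 3)/2 = -2 + (½)*13 = -2 + 13/2 = 9/2)
(B + 1/(-178706 + 50632))*(m(-687) - 291258) = (302535 + 1/(-178706 + 50632))*(9/2 - 291258) = (302535 + 1/(-128074))*(-582507/2) = (302535 - 1/128074)*(-582507/2) = (38746867589/128074)*(-582507/2) = -22570321598665623/256148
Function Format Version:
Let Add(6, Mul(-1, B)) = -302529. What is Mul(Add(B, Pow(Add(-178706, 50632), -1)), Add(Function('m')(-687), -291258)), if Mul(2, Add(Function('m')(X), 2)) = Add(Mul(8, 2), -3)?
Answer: Rational(-22570321598665623, 256148) ≈ -8.8114e+10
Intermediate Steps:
B = 302535 (B = Add(6, Mul(-1, -302529)) = Add(6, 302529) = 302535)
Function('m')(X) = Rational(9, 2) (Function('m')(X) = Add(-2, Mul(Rational(1, 2), Add(Mul(8, 2), -3))) = Add(-2, Mul(Rational(1, 2), Add(16, -3))) = Add(-2, Mul(Rational(1, 2), 13)) = Add(-2, Rational(13, 2)) = Rational(9, 2))
Mul(Add(B, Pow(Add(-178706, 50632), -1)), Add(Function('m')(-687), -291258)) = Mul(Add(302535, Pow(Add(-178706, 50632), -1)), Add(Rational(9, 2), -291258)) = Mul(Add(302535, Pow(-128074, -1)), Rational(-582507, 2)) = Mul(Add(302535, Rational(-1, 128074)), Rational(-582507, 2)) = Mul(Rational(38746867589, 128074), Rational(-582507, 2)) = Rational(-22570321598665623, 256148)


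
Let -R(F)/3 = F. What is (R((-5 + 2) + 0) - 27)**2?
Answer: 324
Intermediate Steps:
R(F) = -3*F
(R((-5 + 2) + 0) - 27)**2 = (-3*((-5 + 2) + 0) - 27)**2 = (-3*(-3 + 0) - 27)**2 = (-3*(-3) - 27)**2 = (9 - 27)**2 = (-18)**2 = 324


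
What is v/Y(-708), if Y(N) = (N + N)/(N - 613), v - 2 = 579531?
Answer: 765563093/1416 ≈ 5.4065e+5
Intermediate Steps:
v = 579533 (v = 2 + 579531 = 579533)
Y(N) = 2*N/(-613 + N) (Y(N) = (2*N)/(-613 + N) = 2*N/(-613 + N))
v/Y(-708) = 579533/((2*(-708)/(-613 - 708))) = 579533/((2*(-708)/(-1321))) = 579533/((2*(-708)*(-1/1321))) = 579533/(1416/1321) = 579533*(1321/1416) = 765563093/1416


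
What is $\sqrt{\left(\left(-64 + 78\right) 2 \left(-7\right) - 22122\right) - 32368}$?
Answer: $i \sqrt{54686} \approx 233.85 i$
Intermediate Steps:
$\sqrt{\left(\left(-64 + 78\right) 2 \left(-7\right) - 22122\right) - 32368} = \sqrt{\left(14 \left(-14\right) - 22122\right) - 32368} = \sqrt{\left(-196 - 22122\right) - 32368} = \sqrt{-22318 - 32368} = \sqrt{-54686} = i \sqrt{54686}$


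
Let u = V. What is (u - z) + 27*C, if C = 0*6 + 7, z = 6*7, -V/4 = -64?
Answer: 403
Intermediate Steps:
V = 256 (V = -4*(-64) = 256)
z = 42
u = 256
C = 7 (C = 0 + 7 = 7)
(u - z) + 27*C = (256 - 1*42) + 27*7 = (256 - 42) + 189 = 214 + 189 = 403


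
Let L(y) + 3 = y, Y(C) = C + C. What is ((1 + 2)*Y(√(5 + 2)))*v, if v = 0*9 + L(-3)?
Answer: -36*√7 ≈ -95.247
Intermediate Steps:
Y(C) = 2*C
L(y) = -3 + y
v = -6 (v = 0*9 + (-3 - 3) = 0 - 6 = -6)
((1 + 2)*Y(√(5 + 2)))*v = ((1 + 2)*(2*√(5 + 2)))*(-6) = (3*(2*√7))*(-6) = (6*√7)*(-6) = -36*√7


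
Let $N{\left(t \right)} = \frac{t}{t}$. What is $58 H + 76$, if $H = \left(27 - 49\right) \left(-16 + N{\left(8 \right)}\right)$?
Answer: $19216$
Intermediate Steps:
$N{\left(t \right)} = 1$
$H = 330$ ($H = \left(27 - 49\right) \left(-16 + 1\right) = \left(-22\right) \left(-15\right) = 330$)
$58 H + 76 = 58 \cdot 330 + 76 = 19140 + 76 = 19216$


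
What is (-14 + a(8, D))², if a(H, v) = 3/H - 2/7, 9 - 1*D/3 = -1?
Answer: 606841/3136 ≈ 193.51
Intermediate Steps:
D = 30 (D = 27 - 3*(-1) = 27 + 3 = 30)
a(H, v) = -2/7 + 3/H (a(H, v) = 3/H - 2*⅐ = 3/H - 2/7 = -2/7 + 3/H)
(-14 + a(8, D))² = (-14 + (-2/7 + 3/8))² = (-14 + 5/56)² = (-779/56)² = 606841/3136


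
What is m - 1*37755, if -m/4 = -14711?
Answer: 21089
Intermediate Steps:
m = 58844 (m = -4*(-14711) = 58844)
m - 1*37755 = 58844 - 1*37755 = 58844 - 37755 = 21089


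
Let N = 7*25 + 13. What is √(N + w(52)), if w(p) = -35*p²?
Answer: 2*I*√23613 ≈ 307.33*I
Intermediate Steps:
N = 188 (N = 175 + 13 = 188)
√(N + w(52)) = √(188 - 35*52²) = √(188 - 35*2704) = √(188 - 94640) = √(-94452) = 2*I*√23613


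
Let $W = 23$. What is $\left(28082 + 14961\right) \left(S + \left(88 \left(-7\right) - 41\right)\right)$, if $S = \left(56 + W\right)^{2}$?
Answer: $240352112$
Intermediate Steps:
$S = 6241$ ($S = \left(56 + 23\right)^{2} = 79^{2} = 6241$)
$\left(28082 + 14961\right) \left(S + \left(88 \left(-7\right) - 41\right)\right) = \left(28082 + 14961\right) \left(6241 + \left(88 \left(-7\right) - 41\right)\right) = 43043 \left(6241 - 657\right) = 43043 \cdot 5584 = 240352112$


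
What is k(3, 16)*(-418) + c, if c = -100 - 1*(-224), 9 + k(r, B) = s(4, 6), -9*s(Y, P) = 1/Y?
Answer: 70157/18 ≈ 3897.6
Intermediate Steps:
s(Y, P) = -1/(9*Y)
k(r, B) = -325/36 (k(r, B) = -9 - 1/9/4 = -9 - 1/9*1/4 = -9 - 1/36 = -325/36)
c = 124 (c = -100 + 224 = 124)
k(3, 16)*(-418) + c = -325/36*(-418) + 124 = 67925/18 + 124 = 70157/18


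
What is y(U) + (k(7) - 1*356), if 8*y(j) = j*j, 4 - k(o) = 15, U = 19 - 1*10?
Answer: -2855/8 ≈ -356.88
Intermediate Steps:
U = 9 (U = 19 - 10 = 9)
k(o) = -11 (k(o) = 4 - 1*15 = 4 - 15 = -11)
y(j) = j**2/8 (y(j) = (j*j)/8 = j**2/8)
y(U) + (k(7) - 1*356) = (1/8)*9**2 + (-11 - 1*356) = (1/8)*81 + (-11 - 356) = 81/8 - 367 = -2855/8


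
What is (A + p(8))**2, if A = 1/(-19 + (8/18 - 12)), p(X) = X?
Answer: 4800481/75625 ≈ 63.477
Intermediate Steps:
A = -9/275 (A = 1/(-19 + (8*(1/18) - 12)) = 1/(-19 + (4/9 - 12)) = 1/(-19 - 104/9) = 1/(-275/9) = -9/275 ≈ -0.032727)
(A + p(8))**2 = (-9/275 + 8)**2 = (2191/275)**2 = 4800481/75625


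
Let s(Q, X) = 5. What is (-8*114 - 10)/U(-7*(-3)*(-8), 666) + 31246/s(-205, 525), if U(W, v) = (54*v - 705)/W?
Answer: 52498914/8395 ≈ 6253.6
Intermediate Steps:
U(W, v) = (-705 + 54*v)/W
(-8*114 - 10)/U(-7*(-3)*(-8), 666) + 31246/s(-205, 525) = (-8*114 - 10)/((3*(-235 + 18*666)/((-7*(-3)*(-8))))) + 31246/5 = (-912 - 10)/((3*(-235 + 11988)/((21*(-8))))) + 31246*(⅕) = -922/(3*11753/(-168)) + 31246/5 = -922/(3*(-1/168)*11753) + 31246/5 = -922/(-1679/8) + 31246/5 = -922*(-8/1679) + 31246/5 = 7376/1679 + 31246/5 = 52498914/8395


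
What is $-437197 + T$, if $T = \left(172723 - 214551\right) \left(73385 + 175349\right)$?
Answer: $-10404482949$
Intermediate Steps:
$T = -10404045752$ ($T = \left(-41828\right) 248734 = -10404045752$)
$-437197 + T = -437197 - 10404045752 = -10404482949$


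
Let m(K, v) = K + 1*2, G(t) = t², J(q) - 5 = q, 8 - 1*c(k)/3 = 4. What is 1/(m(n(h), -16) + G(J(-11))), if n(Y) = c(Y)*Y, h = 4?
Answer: 1/86 ≈ 0.011628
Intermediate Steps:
c(k) = 12 (c(k) = 24 - 3*4 = 24 - 12 = 12)
J(q) = 5 + q
n(Y) = 12*Y
m(K, v) = 2 + K (m(K, v) = K + 2 = 2 + K)
1/(m(n(h), -16) + G(J(-11))) = 1/((2 + 12*4) + (5 - 11)²) = 1/((2 + 48) + (-6)²) = 1/(50 + 36) = 1/86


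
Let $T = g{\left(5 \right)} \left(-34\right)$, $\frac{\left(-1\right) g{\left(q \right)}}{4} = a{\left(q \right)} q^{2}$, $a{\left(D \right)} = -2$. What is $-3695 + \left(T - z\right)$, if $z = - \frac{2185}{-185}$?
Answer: $- \frac{388752}{37} \approx -10507.0$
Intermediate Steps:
$g{\left(q \right)} = 8 q^{2}$ ($g{\left(q \right)} = - 4 \left(- 2 q^{2}\right) = 8 q^{2}$)
$z = \frac{437}{37}$ ($z = \left(-2185\right) \left(- \frac{1}{185}\right) = \frac{437}{37} \approx 11.811$)
$T = -6800$ ($T = 8 \cdot 5^{2} \left(-34\right) = 8 \cdot 25 \left(-34\right) = 200 \left(-34\right) = -6800$)
$-3695 + \left(T - z\right) = -3695 - \frac{252037}{37} = - \frac{388752}{37}$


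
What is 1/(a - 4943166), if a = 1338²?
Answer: -1/3152922 ≈ -3.1717e-7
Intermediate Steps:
a = 1790244
1/(a - 4943166) = 1/(1790244 - 4943166) = 1/(-3152922) = -1/3152922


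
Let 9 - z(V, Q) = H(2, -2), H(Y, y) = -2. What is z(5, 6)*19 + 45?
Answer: 254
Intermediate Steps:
z(V, Q) = 11 (z(V, Q) = 9 - 1*(-2) = 9 + 2 = 11)
z(5, 6)*19 + 45 = 11*19 + 45 = 209 + 45 = 254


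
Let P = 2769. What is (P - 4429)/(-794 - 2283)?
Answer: 1660/3077 ≈ 0.53949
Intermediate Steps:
(P - 4429)/(-794 - 2283) = (2769 - 4429)/(-794 - 2283) = -1660/(-3077) = -1660*(-1/3077) = 1660/3077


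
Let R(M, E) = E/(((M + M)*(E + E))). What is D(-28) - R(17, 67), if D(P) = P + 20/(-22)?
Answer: -21635/748 ≈ -28.924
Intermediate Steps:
R(M, E) = 1/(4*M) (R(M, E) = E/(((2*M)*(2*E))) = E/((4*E*M)) = E*(1/(4*E*M)) = 1/(4*M))
D(P) = -10/11 + P (D(P) = P + 20*(-1/22) = P - 10/11 = -10/11 + P)
D(-28) - R(17, 67) = (-10/11 - 28) - 1/(4*17) = -318/11 - 1/(4*17) = -318/11 - 1*1/68 = -318/11 - 1/68 = -21635/748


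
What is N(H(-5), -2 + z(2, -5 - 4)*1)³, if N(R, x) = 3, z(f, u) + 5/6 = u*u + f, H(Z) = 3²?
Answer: 27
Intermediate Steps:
H(Z) = 9
z(f, u) = -⅚ + f + u² (z(f, u) = -⅚ + (u*u + f) = -⅚ + (u² + f) = -⅚ + (f + u²) = -⅚ + f + u²)
N(H(-5), -2 + z(2, -5 - 4)*1)³ = 3³ = 27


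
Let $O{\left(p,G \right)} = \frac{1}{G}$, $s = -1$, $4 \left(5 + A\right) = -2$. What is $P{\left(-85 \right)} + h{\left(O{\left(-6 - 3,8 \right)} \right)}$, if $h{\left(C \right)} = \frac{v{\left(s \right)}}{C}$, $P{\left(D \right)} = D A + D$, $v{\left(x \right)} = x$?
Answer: $\frac{749}{2} \approx 374.5$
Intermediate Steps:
$A = - \frac{11}{2}$ ($A = -5 + \frac{1}{4} \left(-2\right) = -5 - \frac{1}{2} = - \frac{11}{2} \approx -5.5$)
$P{\left(D \right)} = - \frac{9 D}{2}$ ($P{\left(D \right)} = D \left(- \frac{11}{2}\right) + D = - \frac{11 D}{2} + D = - \frac{9 D}{2}$)
$h{\left(C \right)} = - \frac{1}{C}$
$P{\left(-85 \right)} + h{\left(O{\left(-6 - 3,8 \right)} \right)} = \left(- \frac{9}{2}\right) \left(-85\right) - \frac{1}{\frac{1}{8}} = \frac{765}{2} - \frac{1}{\frac{1}{8}} = \frac{765}{2} - 8 = \frac{749}{2}$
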